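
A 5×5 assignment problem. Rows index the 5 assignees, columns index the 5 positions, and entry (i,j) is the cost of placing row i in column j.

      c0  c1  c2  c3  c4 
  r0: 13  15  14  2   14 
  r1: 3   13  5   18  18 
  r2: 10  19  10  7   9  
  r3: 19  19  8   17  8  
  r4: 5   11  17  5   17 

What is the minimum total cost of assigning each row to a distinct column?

Minimum assignment cost: 33

optimal assignment: row0→col3 (cost 2), row1→col0 (cost 3), row2→col4 (cost 9), row3→col2 (cost 8), row4→col1 (cost 11)
total = 2 + 3 + 9 + 8 + 11 = 33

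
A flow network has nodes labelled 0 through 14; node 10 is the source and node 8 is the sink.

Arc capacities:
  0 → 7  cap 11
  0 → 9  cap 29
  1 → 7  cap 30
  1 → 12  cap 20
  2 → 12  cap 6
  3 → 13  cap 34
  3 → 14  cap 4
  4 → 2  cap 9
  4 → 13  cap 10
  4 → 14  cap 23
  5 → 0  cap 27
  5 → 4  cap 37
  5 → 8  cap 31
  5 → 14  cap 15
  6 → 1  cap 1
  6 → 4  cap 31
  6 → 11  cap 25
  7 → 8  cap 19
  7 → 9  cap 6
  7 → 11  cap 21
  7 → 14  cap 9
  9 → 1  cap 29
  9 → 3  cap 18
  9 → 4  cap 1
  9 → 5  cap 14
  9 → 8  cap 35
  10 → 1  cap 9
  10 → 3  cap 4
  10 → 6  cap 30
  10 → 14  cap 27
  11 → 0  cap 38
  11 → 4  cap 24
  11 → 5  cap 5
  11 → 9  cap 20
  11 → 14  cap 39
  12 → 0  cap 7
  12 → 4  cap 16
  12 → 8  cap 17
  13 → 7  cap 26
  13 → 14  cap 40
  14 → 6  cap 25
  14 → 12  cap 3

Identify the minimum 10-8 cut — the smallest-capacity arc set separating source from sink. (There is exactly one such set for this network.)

Min-cut arcs: {(2,12), (4,13), (6,1), (6,11), (10,1), (10,3), (14,12)} (total capacity 58)

augment #1: 10→1→7→8 push 9
augment #2: 10→14→12→8 push 3
augment #3: 10→3→13→7→8 push 4
augment #4: 10→6→1→7→8 push 1
augment #5: 10→6→11→5→8 push 5
augment #6: 10→6→11→9→8 push 20
augment #7: 10→6→4→2→12→8 push 4
augment #8: 10→14→6→4→2→12→8 push 2
augment #9: 10→14→6→4→13→7→8 push 5
augment #10: 10→14→6→4→13→7→9→8 push 5
max flow = 58; residual-reachable set from 10 gives S-side
cut edges (S→T): {(2,12), (4,13), (6,1), (6,11), (10,1), (10,3), (14,12)} total cap 58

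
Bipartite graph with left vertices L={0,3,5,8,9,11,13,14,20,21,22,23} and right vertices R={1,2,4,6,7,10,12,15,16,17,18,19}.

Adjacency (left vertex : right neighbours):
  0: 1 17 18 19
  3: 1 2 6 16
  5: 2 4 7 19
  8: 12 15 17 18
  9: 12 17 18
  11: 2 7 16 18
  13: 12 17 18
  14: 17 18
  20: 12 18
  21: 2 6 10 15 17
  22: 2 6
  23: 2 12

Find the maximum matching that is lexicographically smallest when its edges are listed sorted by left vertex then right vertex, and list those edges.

|M| = 11 (so the lex-smallest maximum matching has 11 edges)
process left vertices in ascending order; for each, take the smallest-labelled available neighbour that still permits 11 edges overall, or leave it unmatched if none does
lex-smallest matching: {0-1, 3-16, 5-4, 8-15, 9-12, 11-7, 13-17, 14-18, 21-10, 22-6, 23-2}

Lex-smallest maximum matching: {(0,1), (3,16), (5,4), (8,15), (9,12), (11,7), (13,17), (14,18), (21,10), (22,6), (23,2)}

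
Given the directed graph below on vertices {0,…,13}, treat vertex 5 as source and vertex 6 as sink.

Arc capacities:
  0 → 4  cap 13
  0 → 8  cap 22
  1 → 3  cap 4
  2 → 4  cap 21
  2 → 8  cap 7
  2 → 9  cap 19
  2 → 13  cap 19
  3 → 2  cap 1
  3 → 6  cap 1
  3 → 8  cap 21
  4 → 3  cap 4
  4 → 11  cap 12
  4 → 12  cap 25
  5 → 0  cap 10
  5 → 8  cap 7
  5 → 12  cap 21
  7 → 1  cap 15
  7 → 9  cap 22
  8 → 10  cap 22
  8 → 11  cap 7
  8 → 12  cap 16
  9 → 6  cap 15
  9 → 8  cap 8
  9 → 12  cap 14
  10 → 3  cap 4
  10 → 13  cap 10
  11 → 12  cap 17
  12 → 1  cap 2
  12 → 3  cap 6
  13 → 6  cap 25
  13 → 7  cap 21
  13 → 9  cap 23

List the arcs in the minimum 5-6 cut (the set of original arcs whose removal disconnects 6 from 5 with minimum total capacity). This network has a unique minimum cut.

Min-cut arcs: {(3,2), (3,6), (10,13)} (total capacity 12)

augment #1: 5→12→3→6 push 1
augment #2: 5→8→10→13→6 push 7
augment #3: 5→0→8→10→13→6 push 3
augment #4: 5→12→3→2→9→6 push 1
max flow = 12; residual-reachable set from 5 gives S-side
cut edges (S→T): {(3,2), (3,6), (10,13)} total cap 12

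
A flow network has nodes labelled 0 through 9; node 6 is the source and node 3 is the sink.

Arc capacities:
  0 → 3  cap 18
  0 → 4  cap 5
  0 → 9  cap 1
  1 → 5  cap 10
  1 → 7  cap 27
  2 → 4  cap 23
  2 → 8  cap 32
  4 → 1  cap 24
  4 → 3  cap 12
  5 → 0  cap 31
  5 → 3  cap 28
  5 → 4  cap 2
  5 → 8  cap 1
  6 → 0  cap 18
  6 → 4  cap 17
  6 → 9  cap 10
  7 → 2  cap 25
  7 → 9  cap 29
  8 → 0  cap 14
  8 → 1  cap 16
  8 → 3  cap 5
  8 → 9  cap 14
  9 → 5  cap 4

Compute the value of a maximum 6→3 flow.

augment #1: 6→0→3 bottleneck 18, total now 18
augment #2: 6→4→3 bottleneck 12, total now 30
augment #3: 6→9→5→3 bottleneck 4, total now 34
augment #4: 6→4→1→5→3 bottleneck 5, total now 39

Maximum flow value: 39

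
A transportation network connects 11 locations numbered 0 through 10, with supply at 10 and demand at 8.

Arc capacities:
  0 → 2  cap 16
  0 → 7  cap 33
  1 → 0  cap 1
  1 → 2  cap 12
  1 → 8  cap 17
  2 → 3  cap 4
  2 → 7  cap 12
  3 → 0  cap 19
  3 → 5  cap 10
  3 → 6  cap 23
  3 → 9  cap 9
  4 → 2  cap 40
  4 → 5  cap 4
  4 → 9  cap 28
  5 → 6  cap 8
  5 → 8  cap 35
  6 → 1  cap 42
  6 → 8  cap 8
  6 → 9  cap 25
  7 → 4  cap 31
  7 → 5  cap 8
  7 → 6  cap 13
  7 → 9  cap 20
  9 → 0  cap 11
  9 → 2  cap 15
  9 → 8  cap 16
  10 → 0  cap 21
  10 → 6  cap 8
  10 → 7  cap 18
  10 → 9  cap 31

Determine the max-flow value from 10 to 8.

augment #1: 10→6→8 bottleneck 8, total now 8
augment #2: 10→9→8 bottleneck 16, total now 24
augment #3: 10→7→5→8 bottleneck 8, total now 32
augment #4: 10→7→4→5→8 bottleneck 4, total now 36
augment #5: 10→7→6→1→8 bottleneck 6, total now 42
augment #6: 10→0→2→3→5→8 bottleneck 4, total now 46
augment #7: 10→0→7→6→1→8 bottleneck 7, total now 53

Maximum flow value: 53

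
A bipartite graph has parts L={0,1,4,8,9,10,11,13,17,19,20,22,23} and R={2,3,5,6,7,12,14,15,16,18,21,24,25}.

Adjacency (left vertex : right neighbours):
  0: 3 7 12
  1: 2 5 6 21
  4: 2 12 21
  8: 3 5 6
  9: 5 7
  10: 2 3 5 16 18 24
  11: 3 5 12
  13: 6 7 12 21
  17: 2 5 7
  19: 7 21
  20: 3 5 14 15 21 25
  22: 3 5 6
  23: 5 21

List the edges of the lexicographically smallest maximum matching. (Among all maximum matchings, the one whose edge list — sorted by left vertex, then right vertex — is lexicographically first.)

|M| = 9 (so the lex-smallest maximum matching has 9 edges)
process left vertices in ascending order; for each, take the smallest-labelled available neighbour that still permits 9 edges overall, or leave it unmatched if none does
lex-smallest matching: {0-3, 1-2, 4-12, 8-5, 9-7, 10-16, 13-6, 19-21, 20-14}

Lex-smallest maximum matching: {(0,3), (1,2), (4,12), (8,5), (9,7), (10,16), (13,6), (19,21), (20,14)}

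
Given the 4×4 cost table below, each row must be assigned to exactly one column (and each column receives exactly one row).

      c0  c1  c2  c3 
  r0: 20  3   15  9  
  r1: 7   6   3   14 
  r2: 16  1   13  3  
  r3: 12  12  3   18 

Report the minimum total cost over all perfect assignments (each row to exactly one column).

Minimum assignment cost: 16

optimal assignment: row0→col1 (cost 3), row1→col0 (cost 7), row2→col3 (cost 3), row3→col2 (cost 3)
total = 3 + 7 + 3 + 3 = 16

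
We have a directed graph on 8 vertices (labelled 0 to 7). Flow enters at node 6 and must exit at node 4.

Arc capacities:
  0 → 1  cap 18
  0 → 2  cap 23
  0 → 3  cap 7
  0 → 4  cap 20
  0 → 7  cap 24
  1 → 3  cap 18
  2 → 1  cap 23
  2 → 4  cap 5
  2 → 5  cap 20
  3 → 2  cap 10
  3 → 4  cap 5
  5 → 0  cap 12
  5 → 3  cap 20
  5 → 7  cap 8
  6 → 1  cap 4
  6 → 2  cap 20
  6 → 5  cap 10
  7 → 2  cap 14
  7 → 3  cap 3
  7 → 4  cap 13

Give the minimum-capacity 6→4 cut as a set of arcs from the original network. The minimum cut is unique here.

Min-cut arcs: {(2,4), (3,4), (5,0), (5,7)} (total capacity 30)

augment #1: 6→2→4 push 5
augment #2: 6→1→3→4 push 4
augment #3: 6→5→0→4 push 10
augment #4: 6→2→1→3→4 push 1
augment #5: 6→2→5→0→4 push 2
augment #6: 6→2→5→7→4 push 8
max flow = 30; residual-reachable set from 6 gives S-side
cut edges (S→T): {(2,4), (3,4), (5,0), (5,7)} total cap 30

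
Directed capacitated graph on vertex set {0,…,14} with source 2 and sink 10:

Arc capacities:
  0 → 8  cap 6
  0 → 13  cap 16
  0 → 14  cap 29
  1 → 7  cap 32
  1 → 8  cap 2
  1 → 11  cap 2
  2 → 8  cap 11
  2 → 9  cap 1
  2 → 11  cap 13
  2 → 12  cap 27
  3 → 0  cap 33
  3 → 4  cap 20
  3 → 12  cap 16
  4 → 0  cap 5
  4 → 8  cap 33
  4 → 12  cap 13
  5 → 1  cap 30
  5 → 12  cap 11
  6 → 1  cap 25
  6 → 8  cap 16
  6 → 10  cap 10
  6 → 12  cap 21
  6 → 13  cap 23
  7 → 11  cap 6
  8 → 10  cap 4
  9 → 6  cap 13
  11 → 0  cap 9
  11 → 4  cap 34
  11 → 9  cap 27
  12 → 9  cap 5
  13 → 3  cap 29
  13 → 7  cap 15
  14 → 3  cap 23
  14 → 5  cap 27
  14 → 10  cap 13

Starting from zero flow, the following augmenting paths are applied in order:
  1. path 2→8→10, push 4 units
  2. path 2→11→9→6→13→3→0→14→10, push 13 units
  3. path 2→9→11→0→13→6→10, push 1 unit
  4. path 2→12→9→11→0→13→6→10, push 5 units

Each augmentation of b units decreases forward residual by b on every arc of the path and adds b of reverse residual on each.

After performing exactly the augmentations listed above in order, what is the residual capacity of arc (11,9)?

after path 1 (2→8→10, push 4): res(11,9)=27
after path 2 (2→11→9→6→13→3→0→14→10, push 13): res(11,9)=14
after path 3 (2→9→11→0→13→6→10, push 1): res(11,9)=15
after path 4 (2→12→9→11→0→13→6→10, push 5): res(11,9)=20

Residual capacity of (11,9): 20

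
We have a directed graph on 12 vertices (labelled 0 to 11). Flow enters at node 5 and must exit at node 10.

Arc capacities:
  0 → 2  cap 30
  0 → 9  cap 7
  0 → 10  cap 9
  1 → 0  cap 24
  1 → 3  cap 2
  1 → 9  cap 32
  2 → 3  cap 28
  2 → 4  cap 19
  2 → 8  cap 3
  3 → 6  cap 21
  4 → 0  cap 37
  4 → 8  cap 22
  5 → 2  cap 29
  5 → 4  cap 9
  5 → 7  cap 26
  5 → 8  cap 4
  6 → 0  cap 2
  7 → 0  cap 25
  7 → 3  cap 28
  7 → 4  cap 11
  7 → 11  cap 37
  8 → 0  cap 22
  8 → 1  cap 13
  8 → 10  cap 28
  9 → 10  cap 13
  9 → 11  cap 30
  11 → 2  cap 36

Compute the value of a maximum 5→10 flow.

Maximum flow value: 45

augment #1: 5→8→10 bottleneck 4, total now 4
augment #2: 5→2→8→10 bottleneck 3, total now 7
augment #3: 5→4→0→10 bottleneck 9, total now 16
augment #4: 5→2→4→8→10 bottleneck 19, total now 35
augment #5: 5→7→0→9→10 bottleneck 7, total now 42
augment #6: 5→7→4→8→10 bottleneck 2, total now 44
augment #7: 5→7→4→8→1→9→10 bottleneck 1, total now 45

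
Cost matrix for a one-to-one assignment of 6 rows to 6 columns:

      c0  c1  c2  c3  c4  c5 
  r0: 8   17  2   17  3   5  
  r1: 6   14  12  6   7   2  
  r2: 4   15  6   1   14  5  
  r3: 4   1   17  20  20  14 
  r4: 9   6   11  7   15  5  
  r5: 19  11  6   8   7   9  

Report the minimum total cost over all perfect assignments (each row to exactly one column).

Minimum assignment cost: 22

one of 6 optimal assignments: row0→col2 (cost 2), row1→col0 (cost 6), row2→col3 (cost 1), row3→col1 (cost 1), row4→col5 (cost 5), row5→col4 (cost 7)
total = 2 + 6 + 1 + 1 + 5 + 7 = 22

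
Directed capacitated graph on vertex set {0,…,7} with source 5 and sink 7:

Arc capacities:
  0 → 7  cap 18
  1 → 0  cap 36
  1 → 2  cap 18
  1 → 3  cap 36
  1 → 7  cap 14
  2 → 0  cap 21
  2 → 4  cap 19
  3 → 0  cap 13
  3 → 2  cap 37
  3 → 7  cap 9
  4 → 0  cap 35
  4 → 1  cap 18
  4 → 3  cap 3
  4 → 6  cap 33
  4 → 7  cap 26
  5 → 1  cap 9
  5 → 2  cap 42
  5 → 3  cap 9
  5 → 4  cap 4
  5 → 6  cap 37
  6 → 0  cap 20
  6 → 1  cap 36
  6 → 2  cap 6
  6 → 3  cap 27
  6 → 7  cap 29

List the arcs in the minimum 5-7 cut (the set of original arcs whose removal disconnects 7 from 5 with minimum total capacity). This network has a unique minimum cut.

augment #1: 5→1→7 push 9
augment #2: 5→3→7 push 9
augment #3: 5→4→7 push 4
augment #4: 5→6→7 push 29
augment #5: 5→2→0→7 push 18
augment #6: 5→2→4→7 push 19
augment #7: 5→6→1→7 push 5
max flow = 93; residual-reachable set from 5 gives S-side
cut edges (S→T): {(0,7), (1,7), (2,4), (3,7), (5,4), (6,7)} total cap 93

Min-cut arcs: {(0,7), (1,7), (2,4), (3,7), (5,4), (6,7)} (total capacity 93)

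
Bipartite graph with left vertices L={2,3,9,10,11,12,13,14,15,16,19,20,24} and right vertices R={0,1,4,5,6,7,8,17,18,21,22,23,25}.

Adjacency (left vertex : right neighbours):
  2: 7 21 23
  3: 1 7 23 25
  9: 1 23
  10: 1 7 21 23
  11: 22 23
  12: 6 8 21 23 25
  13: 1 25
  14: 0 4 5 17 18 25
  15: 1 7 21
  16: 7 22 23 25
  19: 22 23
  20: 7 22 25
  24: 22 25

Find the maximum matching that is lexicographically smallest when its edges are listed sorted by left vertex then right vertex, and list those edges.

Lex-smallest maximum matching: {(2,7), (3,1), (9,23), (10,21), (11,22), (12,6), (13,25), (14,0)}

|M| = 8 (so the lex-smallest maximum matching has 8 edges)
process left vertices in ascending order; for each, take the smallest-labelled available neighbour that still permits 8 edges overall, or leave it unmatched if none does
lex-smallest matching: {2-7, 3-1, 9-23, 10-21, 11-22, 12-6, 13-25, 14-0}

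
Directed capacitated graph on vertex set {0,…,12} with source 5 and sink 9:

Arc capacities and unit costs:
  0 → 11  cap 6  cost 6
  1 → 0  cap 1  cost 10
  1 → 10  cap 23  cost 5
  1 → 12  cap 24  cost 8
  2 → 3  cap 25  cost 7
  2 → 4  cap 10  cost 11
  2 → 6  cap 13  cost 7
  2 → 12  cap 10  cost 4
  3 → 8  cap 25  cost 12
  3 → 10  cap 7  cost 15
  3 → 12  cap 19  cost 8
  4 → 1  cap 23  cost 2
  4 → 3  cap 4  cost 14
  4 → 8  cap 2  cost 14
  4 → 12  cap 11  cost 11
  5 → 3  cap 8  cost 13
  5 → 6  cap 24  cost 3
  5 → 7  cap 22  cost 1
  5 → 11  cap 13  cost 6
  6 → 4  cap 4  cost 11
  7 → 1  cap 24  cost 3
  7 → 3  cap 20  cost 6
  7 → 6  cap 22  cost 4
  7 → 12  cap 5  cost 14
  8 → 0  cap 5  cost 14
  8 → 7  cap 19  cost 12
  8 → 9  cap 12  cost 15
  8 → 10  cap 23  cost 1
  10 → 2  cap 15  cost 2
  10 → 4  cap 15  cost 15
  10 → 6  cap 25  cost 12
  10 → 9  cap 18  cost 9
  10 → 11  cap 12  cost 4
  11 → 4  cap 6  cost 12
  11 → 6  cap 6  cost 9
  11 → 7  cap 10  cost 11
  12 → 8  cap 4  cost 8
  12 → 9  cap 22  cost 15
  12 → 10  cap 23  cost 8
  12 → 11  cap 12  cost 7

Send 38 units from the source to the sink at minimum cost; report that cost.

shortest-cost path #1: 5→7→1→10→9 push 18 @ unit cost 18 (adds 324)
shortest-cost path #2: 5→7→1→12→9 push 4 @ unit cost 27 (adds 108)
shortest-cost path #3: 5→3→12→9 push 8 @ unit cost 36 (adds 288)
shortest-cost path #4: 5→6→4→1→12→9 push 4 @ unit cost 39 (adds 156)
shortest-cost path #5: 5→11→4→1→12→9 push 4 @ unit cost 43 (adds 172)
total cost = 1048

Minimum cost for 38 units: 1048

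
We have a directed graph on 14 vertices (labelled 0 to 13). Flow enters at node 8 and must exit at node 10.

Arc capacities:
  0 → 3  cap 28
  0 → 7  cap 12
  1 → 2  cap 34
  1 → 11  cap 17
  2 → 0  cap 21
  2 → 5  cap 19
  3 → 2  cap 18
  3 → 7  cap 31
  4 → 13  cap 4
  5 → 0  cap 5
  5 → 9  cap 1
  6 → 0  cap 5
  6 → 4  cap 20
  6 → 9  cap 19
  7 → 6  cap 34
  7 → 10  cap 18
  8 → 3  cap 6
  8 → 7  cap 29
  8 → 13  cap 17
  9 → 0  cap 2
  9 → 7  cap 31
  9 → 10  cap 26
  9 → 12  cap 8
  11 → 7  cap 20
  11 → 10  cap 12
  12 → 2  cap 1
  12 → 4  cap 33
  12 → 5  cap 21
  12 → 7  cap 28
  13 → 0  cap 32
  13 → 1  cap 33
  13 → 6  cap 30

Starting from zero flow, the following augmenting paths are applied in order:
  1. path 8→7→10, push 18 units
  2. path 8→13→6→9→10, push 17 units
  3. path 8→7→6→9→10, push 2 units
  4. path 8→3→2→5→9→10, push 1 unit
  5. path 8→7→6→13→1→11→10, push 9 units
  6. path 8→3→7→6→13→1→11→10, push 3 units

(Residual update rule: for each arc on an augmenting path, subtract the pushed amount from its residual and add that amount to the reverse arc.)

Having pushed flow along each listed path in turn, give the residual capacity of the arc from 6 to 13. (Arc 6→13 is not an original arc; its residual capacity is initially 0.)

Residual capacity of (6,13): 5

after path 1 (8→7→10, push 18): res(6,13)=0
after path 2 (8→13→6→9→10, push 17): res(6,13)=17
after path 3 (8→7→6→9→10, push 2): res(6,13)=17
after path 4 (8→3→2→5→9→10, push 1): res(6,13)=17
after path 5 (8→7→6→13→1→11→10, push 9): res(6,13)=8
after path 6 (8→3→7→6→13→1→11→10, push 3): res(6,13)=5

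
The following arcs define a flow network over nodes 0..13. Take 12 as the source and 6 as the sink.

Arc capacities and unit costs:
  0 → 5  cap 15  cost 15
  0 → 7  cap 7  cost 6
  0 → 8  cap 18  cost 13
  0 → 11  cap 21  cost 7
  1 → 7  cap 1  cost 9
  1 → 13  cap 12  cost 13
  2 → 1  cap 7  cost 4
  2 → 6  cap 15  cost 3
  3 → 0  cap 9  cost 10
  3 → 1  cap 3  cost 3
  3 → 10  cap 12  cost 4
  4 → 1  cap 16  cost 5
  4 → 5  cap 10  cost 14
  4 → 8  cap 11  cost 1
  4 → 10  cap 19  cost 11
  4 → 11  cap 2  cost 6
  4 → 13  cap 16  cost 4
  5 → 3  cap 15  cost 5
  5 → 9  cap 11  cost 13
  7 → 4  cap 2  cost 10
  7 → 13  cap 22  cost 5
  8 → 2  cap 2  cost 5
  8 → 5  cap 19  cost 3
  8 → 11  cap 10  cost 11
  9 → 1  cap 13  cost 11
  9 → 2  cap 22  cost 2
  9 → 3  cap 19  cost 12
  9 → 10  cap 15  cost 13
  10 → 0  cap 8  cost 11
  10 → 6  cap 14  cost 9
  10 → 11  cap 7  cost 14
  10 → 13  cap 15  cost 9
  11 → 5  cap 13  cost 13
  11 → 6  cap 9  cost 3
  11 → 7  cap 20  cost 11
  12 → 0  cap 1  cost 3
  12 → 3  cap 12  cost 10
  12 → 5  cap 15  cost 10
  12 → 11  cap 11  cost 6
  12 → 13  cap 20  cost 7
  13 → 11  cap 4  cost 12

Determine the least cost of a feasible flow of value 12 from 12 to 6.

shortest-cost path #1: 12→11→6 push 9 @ unit cost 9 (adds 81)
shortest-cost path #2: 12→3→10→6 push 3 @ unit cost 23 (adds 69)
total cost = 150

Minimum cost for 12 units: 150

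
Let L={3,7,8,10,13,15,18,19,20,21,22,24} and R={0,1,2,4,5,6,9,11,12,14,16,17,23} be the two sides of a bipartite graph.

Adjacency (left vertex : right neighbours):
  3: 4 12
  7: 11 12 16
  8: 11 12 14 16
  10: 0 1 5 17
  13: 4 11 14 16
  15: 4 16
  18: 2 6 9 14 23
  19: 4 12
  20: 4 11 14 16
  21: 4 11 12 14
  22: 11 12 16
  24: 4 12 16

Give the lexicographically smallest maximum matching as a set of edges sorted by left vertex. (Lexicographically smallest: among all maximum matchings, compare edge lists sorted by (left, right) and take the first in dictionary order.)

|M| = 7 (so the lex-smallest maximum matching has 7 edges)
process left vertices in ascending order; for each, take the smallest-labelled available neighbour that still permits 7 edges overall, or leave it unmatched if none does
lex-smallest matching: {3-4, 7-11, 8-12, 10-0, 13-14, 15-16, 18-2}

Lex-smallest maximum matching: {(3,4), (7,11), (8,12), (10,0), (13,14), (15,16), (18,2)}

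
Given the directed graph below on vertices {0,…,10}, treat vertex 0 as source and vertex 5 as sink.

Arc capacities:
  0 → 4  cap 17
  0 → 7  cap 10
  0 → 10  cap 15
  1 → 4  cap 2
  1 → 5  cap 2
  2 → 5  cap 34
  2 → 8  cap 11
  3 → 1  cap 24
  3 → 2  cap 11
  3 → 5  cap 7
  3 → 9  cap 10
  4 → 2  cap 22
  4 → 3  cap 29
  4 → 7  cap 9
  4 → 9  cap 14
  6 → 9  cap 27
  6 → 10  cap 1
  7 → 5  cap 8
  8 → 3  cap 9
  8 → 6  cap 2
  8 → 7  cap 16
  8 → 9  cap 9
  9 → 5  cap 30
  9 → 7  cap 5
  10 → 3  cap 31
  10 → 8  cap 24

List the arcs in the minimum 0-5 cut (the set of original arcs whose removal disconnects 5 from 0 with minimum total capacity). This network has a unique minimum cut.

augment #1: 0→7→5 push 8
augment #2: 0→4→2→5 push 17
augment #3: 0→10→3→5 push 7
augment #4: 0→10→3→1→5 push 2
augment #5: 0→10→3→2→5 push 6
max flow = 40; residual-reachable set from 0 gives S-side
cut edges (S→T): {(0,4), (0,10), (7,5)} total cap 40

Min-cut arcs: {(0,4), (0,10), (7,5)} (total capacity 40)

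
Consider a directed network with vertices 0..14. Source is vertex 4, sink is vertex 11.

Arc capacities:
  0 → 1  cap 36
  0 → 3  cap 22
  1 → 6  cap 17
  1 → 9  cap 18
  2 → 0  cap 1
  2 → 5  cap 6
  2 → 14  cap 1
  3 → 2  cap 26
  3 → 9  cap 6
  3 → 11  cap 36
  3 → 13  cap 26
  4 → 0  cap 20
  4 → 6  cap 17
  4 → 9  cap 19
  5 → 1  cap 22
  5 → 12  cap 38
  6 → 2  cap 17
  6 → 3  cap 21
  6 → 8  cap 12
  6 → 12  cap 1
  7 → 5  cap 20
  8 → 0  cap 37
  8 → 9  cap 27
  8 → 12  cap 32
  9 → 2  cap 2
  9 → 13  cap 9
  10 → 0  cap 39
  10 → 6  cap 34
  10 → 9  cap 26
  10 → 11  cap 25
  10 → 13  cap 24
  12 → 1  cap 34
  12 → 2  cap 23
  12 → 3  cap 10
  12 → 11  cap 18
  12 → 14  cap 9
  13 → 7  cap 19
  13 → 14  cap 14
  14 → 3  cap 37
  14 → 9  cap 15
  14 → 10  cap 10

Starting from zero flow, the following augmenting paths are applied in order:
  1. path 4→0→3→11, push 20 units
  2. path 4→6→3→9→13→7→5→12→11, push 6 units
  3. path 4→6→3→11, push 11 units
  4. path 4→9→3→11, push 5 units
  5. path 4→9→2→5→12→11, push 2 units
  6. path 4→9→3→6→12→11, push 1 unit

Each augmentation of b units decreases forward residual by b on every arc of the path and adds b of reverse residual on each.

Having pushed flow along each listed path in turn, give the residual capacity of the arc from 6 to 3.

Residual capacity of (6,3): 5

after path 1 (4→0→3→11, push 20): res(6,3)=21
after path 2 (4→6→3→9→13→7→5→12→11, push 6): res(6,3)=15
after path 3 (4→6→3→11, push 11): res(6,3)=4
after path 4 (4→9→3→11, push 5): res(6,3)=4
after path 5 (4→9→2→5→12→11, push 2): res(6,3)=4
after path 6 (4→9→3→6→12→11, push 1): res(6,3)=5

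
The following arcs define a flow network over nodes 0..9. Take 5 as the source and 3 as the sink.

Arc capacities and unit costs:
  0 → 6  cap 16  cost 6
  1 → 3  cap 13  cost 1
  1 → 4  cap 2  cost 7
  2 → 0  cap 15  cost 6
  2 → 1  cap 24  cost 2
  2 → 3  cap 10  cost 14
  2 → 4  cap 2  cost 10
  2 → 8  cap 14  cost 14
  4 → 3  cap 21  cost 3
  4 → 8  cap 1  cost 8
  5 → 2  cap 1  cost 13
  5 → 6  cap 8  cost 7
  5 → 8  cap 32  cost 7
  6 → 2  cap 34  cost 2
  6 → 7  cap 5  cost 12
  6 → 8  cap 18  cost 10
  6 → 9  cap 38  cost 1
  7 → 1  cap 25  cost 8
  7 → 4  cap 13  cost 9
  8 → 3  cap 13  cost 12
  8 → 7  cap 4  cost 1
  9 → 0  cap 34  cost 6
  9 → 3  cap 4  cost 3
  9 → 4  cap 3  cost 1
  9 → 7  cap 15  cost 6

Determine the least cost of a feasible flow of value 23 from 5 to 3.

Minimum cost for 23 units: 366

shortest-cost path #1: 5→6→9→3 push 4 @ unit cost 11 (adds 44)
shortest-cost path #2: 5→6→9→4→3 push 3 @ unit cost 12 (adds 36)
shortest-cost path #3: 5→6→2→1→3 push 1 @ unit cost 12 (adds 12)
shortest-cost path #4: 5→2→1→3 push 1 @ unit cost 16 (adds 16)
shortest-cost path #5: 5→8→7→1→3 push 4 @ unit cost 17 (adds 68)
shortest-cost path #6: 5→8→3 push 10 @ unit cost 19 (adds 190)
total cost = 366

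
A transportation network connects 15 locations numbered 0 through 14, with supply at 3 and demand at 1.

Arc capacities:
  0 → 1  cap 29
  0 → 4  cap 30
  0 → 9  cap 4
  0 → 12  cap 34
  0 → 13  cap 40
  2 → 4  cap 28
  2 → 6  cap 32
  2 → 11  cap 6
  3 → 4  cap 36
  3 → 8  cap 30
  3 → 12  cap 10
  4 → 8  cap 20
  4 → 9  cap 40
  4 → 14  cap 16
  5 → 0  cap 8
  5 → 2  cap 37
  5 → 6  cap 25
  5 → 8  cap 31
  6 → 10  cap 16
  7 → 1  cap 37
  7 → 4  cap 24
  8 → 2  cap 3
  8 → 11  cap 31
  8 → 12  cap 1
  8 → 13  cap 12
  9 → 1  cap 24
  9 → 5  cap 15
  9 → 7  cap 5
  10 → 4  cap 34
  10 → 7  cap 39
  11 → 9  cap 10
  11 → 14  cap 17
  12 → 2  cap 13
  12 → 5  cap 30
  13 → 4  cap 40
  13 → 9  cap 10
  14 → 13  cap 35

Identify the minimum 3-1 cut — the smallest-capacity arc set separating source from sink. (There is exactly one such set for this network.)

Min-cut arcs: {(5,0), (6,10), (9,1), (9,7)} (total capacity 53)

augment #1: 3→4→9→1 push 24
augment #2: 3→4→9→7→1 push 5
augment #3: 3→12→5→0→1 push 8
augment #4: 3→8→2→6→10→7→1 push 3
augment #5: 3→12→2→6→10→7→1 push 2
augment #6: 3→4→9→5→6→10→7→1 push 7
augment #7: 3→8→12→2→6→10→7→1 push 1
augment #8: 3→8→11→9→5→6→10→7→1 push 3
max flow = 53; residual-reachable set from 3 gives S-side
cut edges (S→T): {(5,0), (6,10), (9,1), (9,7)} total cap 53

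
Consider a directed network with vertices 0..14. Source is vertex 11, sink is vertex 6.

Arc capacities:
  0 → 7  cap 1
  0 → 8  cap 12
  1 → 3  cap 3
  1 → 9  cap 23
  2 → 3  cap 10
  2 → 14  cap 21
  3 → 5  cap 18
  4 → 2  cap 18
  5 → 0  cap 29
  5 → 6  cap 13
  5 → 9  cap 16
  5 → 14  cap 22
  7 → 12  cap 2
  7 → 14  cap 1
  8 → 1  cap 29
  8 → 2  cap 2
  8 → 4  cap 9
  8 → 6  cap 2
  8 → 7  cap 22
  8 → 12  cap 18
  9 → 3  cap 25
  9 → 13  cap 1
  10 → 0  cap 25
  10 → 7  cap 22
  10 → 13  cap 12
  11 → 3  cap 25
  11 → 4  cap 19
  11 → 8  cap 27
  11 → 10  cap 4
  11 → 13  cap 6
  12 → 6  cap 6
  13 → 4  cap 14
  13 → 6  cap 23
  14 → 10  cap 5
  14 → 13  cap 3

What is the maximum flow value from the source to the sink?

Maximum flow value: 40

augment #1: 11→8→6 bottleneck 2, total now 2
augment #2: 11→13→6 bottleneck 6, total now 8
augment #3: 11→3→5→6 bottleneck 13, total now 21
augment #4: 11→8→12→6 bottleneck 6, total now 27
augment #5: 11→10→13→6 bottleneck 4, total now 31
augment #6: 11→3→5→9→13→6 bottleneck 1, total now 32
augment #7: 11→3→5→14→13→6 bottleneck 3, total now 35
augment #8: 11→3→5→14→10→13→6 bottleneck 1, total now 36
augment #9: 11→4→2→14→10→13→6 bottleneck 4, total now 40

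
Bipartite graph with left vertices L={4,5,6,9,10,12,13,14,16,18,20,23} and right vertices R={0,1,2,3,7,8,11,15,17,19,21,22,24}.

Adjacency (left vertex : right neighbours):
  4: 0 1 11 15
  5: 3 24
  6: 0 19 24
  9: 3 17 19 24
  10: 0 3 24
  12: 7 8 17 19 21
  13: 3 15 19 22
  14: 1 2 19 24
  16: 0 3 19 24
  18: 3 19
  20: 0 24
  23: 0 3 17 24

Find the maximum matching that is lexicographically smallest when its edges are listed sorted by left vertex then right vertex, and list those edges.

Lex-smallest maximum matching: {(4,1), (5,3), (6,0), (9,17), (10,24), (12,7), (13,15), (14,2), (16,19)}

|M| = 9 (so the lex-smallest maximum matching has 9 edges)
process left vertices in ascending order; for each, take the smallest-labelled available neighbour that still permits 9 edges overall, or leave it unmatched if none does
lex-smallest matching: {4-1, 5-3, 6-0, 9-17, 10-24, 12-7, 13-15, 14-2, 16-19}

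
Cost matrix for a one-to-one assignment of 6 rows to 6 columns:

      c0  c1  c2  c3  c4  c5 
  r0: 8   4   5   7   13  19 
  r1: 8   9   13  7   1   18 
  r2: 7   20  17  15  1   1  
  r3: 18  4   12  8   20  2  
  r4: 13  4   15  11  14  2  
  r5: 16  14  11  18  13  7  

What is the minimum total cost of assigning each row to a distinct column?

Minimum assignment cost: 32

one of 3 optimal assignments: row0→col2 (cost 5), row1→col4 (cost 1), row2→col0 (cost 7), row3→col3 (cost 8), row4→col1 (cost 4), row5→col5 (cost 7)
total = 5 + 1 + 7 + 8 + 4 + 7 = 32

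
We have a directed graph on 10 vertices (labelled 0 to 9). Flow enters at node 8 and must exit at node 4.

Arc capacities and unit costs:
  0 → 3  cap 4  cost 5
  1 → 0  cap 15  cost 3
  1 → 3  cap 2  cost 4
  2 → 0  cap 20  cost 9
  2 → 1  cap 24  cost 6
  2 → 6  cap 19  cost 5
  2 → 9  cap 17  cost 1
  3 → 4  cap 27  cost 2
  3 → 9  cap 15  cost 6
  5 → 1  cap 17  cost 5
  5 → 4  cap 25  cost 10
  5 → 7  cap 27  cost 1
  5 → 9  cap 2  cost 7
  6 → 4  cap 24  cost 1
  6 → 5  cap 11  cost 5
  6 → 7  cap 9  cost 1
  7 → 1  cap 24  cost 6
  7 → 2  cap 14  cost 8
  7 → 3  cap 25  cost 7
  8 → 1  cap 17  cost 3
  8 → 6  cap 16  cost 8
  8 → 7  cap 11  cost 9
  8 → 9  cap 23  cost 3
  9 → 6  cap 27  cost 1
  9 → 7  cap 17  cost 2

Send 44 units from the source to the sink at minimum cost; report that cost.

Minimum cost for 44 units: 446

shortest-cost path #1: 8→9→6→4 push 23 @ unit cost 5 (adds 115)
shortest-cost path #2: 8→1→3→4 push 2 @ unit cost 9 (adds 18)
shortest-cost path #3: 8→6→4 push 1 @ unit cost 9 (adds 9)
shortest-cost path #4: 8→1→0→3→4 push 4 @ unit cost 13 (adds 52)
shortest-cost path #5: 8→7→3→4 push 11 @ unit cost 18 (adds 198)
shortest-cost path #6: 8→6→7→3→4 push 3 @ unit cost 18 (adds 54)
total cost = 446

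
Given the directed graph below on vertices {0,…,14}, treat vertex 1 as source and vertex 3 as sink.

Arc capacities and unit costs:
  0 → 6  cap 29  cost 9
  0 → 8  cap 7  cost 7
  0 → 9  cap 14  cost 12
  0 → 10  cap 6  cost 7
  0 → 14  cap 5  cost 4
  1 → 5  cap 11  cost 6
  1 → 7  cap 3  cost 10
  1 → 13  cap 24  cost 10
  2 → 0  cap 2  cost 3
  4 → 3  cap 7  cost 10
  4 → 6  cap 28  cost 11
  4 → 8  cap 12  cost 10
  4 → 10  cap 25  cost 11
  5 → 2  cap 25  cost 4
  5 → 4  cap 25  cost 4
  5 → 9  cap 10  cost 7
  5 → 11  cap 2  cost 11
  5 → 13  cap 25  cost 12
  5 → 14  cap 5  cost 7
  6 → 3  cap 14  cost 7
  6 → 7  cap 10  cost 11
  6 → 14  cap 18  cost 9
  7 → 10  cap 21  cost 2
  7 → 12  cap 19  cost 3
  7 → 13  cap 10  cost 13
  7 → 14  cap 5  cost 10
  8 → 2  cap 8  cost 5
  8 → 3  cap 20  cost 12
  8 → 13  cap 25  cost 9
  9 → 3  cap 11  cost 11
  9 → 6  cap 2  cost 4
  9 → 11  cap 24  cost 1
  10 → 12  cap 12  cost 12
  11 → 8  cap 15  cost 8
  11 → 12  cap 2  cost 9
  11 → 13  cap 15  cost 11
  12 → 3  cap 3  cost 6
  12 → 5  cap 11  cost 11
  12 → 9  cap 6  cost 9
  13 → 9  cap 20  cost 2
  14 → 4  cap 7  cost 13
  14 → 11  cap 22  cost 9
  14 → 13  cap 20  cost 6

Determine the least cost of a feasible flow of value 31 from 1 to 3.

Minimum cost for 31 units: 740

shortest-cost path #1: 1→7→12→3 push 3 @ unit cost 19 (adds 57)
shortest-cost path #2: 1→5→4→3 push 7 @ unit cost 20 (adds 140)
shortest-cost path #3: 1→13→9→3 push 11 @ unit cost 23 (adds 253)
shortest-cost path #4: 1→13→9→6→3 push 2 @ unit cost 23 (adds 46)
shortest-cost path #5: 1→5→4→6→3 push 4 @ unit cost 28 (adds 112)
shortest-cost path #6: 1→13→9→11→8→3 push 4 @ unit cost 33 (adds 132)
total cost = 740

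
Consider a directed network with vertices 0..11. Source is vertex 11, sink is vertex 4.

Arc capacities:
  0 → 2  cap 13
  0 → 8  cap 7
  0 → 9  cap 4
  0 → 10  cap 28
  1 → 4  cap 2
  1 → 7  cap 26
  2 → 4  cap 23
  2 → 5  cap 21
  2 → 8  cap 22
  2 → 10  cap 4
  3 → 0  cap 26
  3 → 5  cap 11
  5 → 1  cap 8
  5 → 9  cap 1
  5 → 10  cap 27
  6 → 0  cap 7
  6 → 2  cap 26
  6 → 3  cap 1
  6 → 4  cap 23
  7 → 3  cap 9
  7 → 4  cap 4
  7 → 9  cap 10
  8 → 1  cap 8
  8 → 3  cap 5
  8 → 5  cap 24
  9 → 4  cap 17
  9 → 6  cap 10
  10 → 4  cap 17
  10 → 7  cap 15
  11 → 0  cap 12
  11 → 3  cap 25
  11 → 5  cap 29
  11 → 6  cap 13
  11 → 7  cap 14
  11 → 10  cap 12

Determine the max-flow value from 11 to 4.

Maximum flow value: 64

augment #1: 11→6→4 bottleneck 13, total now 13
augment #2: 11→7→4 bottleneck 4, total now 17
augment #3: 11→10→4 bottleneck 12, total now 29
augment #4: 11→0→2→4 bottleneck 12, total now 41
augment #5: 11→5→1→4 bottleneck 2, total now 43
augment #6: 11→5→9→4 bottleneck 1, total now 44
augment #7: 11→5→10→4 bottleneck 5, total now 49
augment #8: 11→7→9→4 bottleneck 10, total now 59
augment #9: 11→3→0→2→4 bottleneck 1, total now 60
augment #10: 11→3→0→9→4 bottleneck 4, total now 64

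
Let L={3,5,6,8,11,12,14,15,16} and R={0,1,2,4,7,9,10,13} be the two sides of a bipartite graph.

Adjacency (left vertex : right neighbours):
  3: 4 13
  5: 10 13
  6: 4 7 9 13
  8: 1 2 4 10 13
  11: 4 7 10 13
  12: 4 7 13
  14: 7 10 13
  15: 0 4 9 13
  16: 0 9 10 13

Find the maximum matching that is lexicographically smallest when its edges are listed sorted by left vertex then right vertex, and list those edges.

Lex-smallest maximum matching: {(3,4), (5,10), (6,7), (8,1), (11,13), (15,0), (16,9)}

|M| = 7 (so the lex-smallest maximum matching has 7 edges)
process left vertices in ascending order; for each, take the smallest-labelled available neighbour that still permits 7 edges overall, or leave it unmatched if none does
lex-smallest matching: {3-4, 5-10, 6-7, 8-1, 11-13, 15-0, 16-9}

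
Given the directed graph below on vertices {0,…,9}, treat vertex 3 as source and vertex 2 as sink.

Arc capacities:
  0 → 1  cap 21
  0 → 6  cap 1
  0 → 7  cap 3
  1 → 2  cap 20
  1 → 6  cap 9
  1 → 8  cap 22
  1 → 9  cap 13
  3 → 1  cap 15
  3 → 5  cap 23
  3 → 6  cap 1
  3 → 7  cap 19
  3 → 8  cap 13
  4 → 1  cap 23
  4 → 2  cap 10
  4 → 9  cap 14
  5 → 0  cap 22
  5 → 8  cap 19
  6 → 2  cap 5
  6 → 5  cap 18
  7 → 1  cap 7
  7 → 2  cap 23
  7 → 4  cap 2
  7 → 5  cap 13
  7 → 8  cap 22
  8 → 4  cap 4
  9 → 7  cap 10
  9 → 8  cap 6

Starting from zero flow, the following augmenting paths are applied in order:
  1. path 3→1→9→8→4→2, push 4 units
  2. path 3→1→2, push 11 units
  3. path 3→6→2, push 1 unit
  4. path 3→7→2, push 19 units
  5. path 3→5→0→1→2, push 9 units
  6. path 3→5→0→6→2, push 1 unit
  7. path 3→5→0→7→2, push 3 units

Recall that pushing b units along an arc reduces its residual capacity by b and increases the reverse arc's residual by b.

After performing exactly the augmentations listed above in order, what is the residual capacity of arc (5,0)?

Residual capacity of (5,0): 9

after path 1 (3→1→9→8→4→2, push 4): res(5,0)=22
after path 2 (3→1→2, push 11): res(5,0)=22
after path 3 (3→6→2, push 1): res(5,0)=22
after path 4 (3→7→2, push 19): res(5,0)=22
after path 5 (3→5→0→1→2, push 9): res(5,0)=13
after path 6 (3→5→0→6→2, push 1): res(5,0)=12
after path 7 (3→5→0→7→2, push 3): res(5,0)=9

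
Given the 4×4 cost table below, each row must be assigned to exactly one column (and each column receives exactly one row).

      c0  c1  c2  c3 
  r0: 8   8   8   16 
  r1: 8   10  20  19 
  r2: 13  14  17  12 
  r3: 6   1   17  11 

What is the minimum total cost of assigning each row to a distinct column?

Minimum assignment cost: 29

optimal assignment: row0→col2 (cost 8), row1→col0 (cost 8), row2→col3 (cost 12), row3→col1 (cost 1)
total = 8 + 8 + 12 + 1 = 29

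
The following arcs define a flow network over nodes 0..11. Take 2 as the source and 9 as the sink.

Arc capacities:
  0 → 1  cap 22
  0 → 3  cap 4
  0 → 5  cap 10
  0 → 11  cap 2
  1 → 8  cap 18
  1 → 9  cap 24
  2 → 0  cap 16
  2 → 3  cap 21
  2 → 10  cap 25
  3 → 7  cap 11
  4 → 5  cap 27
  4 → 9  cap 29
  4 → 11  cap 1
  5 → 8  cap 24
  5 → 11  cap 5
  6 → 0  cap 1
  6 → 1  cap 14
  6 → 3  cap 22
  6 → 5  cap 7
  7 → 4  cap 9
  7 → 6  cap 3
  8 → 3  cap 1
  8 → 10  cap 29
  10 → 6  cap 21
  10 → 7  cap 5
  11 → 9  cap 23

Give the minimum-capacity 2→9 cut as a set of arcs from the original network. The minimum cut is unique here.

augment #1: 2→0→1→9 push 16
augment #2: 2→3→7→4→9 push 9
augment #3: 2→10→6→1→9 push 8
augment #4: 2→10→6→0→11→9 push 1
augment #5: 2→10→6→5→11→9 push 5
augment #6: 2→10→6→1→0→11→9 push 1
max flow = 40; residual-reachable set from 2 gives S-side
cut edges (S→T): {(0,11), (1,9), (5,11), (7,4)} total cap 40

Min-cut arcs: {(0,11), (1,9), (5,11), (7,4)} (total capacity 40)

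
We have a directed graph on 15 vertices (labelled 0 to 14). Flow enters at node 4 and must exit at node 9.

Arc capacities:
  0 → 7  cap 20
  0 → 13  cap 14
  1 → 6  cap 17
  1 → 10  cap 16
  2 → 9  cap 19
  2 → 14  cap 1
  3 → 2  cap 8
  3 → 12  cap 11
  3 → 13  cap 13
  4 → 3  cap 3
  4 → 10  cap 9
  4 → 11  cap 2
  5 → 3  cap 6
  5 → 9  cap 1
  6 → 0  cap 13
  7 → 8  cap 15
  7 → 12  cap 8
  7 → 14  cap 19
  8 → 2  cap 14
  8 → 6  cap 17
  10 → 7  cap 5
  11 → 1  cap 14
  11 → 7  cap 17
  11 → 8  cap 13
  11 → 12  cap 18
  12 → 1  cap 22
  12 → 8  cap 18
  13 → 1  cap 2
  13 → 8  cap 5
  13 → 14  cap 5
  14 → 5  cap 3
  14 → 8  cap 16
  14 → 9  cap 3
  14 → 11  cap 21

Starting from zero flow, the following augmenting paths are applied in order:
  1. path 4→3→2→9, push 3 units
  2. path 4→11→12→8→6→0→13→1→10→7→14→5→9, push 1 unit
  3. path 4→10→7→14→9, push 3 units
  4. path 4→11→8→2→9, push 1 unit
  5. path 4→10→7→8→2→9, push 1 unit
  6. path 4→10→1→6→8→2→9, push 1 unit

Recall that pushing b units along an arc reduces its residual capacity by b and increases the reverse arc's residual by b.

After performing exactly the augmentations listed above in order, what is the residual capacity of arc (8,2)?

Residual capacity of (8,2): 11

after path 1 (4→3→2→9, push 3): res(8,2)=14
after path 2 (4→11→12→8→6→0→13→1→10→7→14→5→9, push 1): res(8,2)=14
after path 3 (4→10→7→14→9, push 3): res(8,2)=14
after path 4 (4→11→8→2→9, push 1): res(8,2)=13
after path 5 (4→10→7→8→2→9, push 1): res(8,2)=12
after path 6 (4→10→1→6→8→2→9, push 1): res(8,2)=11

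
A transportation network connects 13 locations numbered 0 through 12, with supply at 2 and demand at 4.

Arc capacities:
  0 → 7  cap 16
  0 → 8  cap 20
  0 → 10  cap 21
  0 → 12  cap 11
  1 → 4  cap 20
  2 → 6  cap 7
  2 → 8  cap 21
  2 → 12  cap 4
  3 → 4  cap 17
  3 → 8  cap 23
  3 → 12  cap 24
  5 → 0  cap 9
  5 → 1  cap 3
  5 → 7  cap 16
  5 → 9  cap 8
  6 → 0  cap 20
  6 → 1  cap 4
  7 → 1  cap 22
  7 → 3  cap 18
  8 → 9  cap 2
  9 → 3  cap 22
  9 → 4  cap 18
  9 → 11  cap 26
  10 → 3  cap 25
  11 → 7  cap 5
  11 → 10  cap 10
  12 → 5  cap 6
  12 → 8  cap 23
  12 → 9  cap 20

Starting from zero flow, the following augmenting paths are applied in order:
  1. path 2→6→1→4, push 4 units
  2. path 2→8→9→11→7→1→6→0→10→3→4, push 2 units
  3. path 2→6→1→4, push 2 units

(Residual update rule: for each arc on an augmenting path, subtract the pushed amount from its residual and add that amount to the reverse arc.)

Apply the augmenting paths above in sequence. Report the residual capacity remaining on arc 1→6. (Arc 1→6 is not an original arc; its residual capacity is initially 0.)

Residual capacity of (1,6): 4

after path 1 (2→6→1→4, push 4): res(1,6)=4
after path 2 (2→8→9→11→7→1→6→0→10→3→4, push 2): res(1,6)=2
after path 3 (2→6→1→4, push 2): res(1,6)=4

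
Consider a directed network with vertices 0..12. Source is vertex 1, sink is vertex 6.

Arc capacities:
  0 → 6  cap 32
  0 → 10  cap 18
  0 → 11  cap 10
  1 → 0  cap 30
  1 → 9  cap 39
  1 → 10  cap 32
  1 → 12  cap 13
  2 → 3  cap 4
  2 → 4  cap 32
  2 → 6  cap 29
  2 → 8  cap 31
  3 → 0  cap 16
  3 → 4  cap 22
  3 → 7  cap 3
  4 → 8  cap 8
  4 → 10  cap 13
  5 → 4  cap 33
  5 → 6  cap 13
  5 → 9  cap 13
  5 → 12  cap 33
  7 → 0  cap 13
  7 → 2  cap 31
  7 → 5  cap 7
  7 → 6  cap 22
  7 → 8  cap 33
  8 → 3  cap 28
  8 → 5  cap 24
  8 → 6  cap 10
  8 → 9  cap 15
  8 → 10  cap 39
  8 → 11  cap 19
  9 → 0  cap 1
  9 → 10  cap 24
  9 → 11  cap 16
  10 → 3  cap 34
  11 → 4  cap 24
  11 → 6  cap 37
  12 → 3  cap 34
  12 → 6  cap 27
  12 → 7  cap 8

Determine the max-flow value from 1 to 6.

Maximum flow value: 82

augment #1: 1→0→6 bottleneck 30, total now 30
augment #2: 1→12→6 bottleneck 13, total now 43
augment #3: 1→9→0→6 bottleneck 1, total now 44
augment #4: 1→9→11→6 bottleneck 16, total now 60
augment #5: 1→10→3→0→6 bottleneck 1, total now 61
augment #6: 1→10→3→7→6 bottleneck 3, total now 64
augment #7: 1→10→3→0→11→6 bottleneck 10, total now 74
augment #8: 1→10→3→4→8→6 bottleneck 8, total now 82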